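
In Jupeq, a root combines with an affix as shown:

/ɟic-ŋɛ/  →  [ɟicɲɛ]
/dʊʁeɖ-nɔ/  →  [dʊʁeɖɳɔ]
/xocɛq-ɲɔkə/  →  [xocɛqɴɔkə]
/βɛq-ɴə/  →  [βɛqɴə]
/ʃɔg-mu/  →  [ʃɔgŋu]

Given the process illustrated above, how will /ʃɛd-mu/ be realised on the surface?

[ʃɛdnu]

The data show progressive place assimilation: /ŋ/ → [ɲ] after /c/; /n/ → [ɳ] after /ɖ/; /ɲ/ → [ɴ] after /q/; /m/ → [ŋ] after /g/. In each pair only place changes, matching the preceding consonant, while manner and voice stay constant.
Nothing changes in [βɛqɴə]: there the adjacent consonants already agree in place (/ɴ/ and /q/ are both uvular), so this form is consistent with the same rule.
The rule targets /m/ (voiced bilabial nasal), which sits after the trigger /d/ (alveolar).
Changing only its place to alveolar gives [n] — the voiced alveolar nasal.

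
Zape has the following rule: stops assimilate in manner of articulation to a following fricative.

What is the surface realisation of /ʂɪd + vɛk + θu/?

[ʂɪzvɛxθu]

/d/ is a voiced alveolar stop. The following trigger /v/ is a fricative, so /d/ must become a fricative as well.
A voiced alveolar fricative is [z], so the surface segment is [z].
The same rule applies at the second boundary: /k/ → [x] next to /θ/.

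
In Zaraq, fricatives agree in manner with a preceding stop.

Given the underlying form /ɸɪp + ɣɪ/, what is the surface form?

The rule targets /ɣ/ (voiced velar fricative), which sits after the trigger /p/ (stop).
A voiced velar stop is [g], so the surface segment is [g].

[ɸɪpgɪ]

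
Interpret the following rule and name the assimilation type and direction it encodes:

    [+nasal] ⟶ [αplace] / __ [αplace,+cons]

regressive place assimilation

The rule copies the place features (abbreviated [place]) from the environment onto the target, so the assimilating feature is place.
Since the environment is written after the underscore, the trigger follows the target; the direction is regressive.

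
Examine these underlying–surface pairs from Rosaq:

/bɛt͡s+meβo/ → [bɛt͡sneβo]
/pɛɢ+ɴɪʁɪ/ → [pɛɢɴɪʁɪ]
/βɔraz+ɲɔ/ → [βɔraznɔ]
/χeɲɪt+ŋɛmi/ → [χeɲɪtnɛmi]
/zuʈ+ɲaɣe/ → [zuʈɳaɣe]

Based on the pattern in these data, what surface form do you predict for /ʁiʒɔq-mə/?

[ʁiʒɔqɴə]

The data show progressive place assimilation: /m/ → [n] after /t͡s/; /ɲ/ → [n] after /z/; /ŋ/ → [n] after /t/; /ɲ/ → [ɳ] after /ʈ/. In each pair only place changes, matching the preceding consonant, while manner and voice stay constant.
Nothing changes in [pɛɢɴɪʁɪ]: there the adjacent consonants already agree in place (/ɴ/ and /ɢ/ are both uvular), so this form is consistent with the same rule.
The rule targets /m/ (voiced bilabial nasal), which sits after the trigger /q/ (uvular).
A voiced uvular nasal is [ɴ], so the surface segment is [ɴ].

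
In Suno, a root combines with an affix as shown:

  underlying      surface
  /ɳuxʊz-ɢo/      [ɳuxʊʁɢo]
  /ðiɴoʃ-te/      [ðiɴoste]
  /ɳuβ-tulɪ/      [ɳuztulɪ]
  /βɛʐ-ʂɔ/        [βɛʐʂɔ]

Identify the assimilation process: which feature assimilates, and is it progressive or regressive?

regressive place assimilation

The segment that alternates is /z/, which surfaces as [ʁ] when adjacent to /ɢ/.
The change alveolar → uvular matches the place of the following /ɢ/, identifying this as place assimilation.
Manner and voice are unchanged, so the assimilation is partial, not total.
Checking the remaining alternations: /ʃ/ → [s] before /t/ (postalveolar → alveolar, matching alveolar); /β/ → [z] before /t/ (bilabial → alveolar, matching alveolar) — only place changes, and always toward the following segment.
Nothing changes in [βɛʐʂɔ]: there the adjacent consonants already agree in place (/ʐ/ and /ʂ/ are both retroflex), so this form is consistent with the same rule.
The trigger is the following segment, so the direction is regressive (anticipatory).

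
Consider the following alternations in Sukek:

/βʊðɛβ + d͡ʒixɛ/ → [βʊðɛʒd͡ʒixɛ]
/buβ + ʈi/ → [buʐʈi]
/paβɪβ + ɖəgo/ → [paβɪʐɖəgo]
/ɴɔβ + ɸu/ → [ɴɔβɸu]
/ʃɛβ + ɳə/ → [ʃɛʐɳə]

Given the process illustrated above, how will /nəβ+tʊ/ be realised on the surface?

[nəztʊ]

The data show regressive place assimilation: /β/ → [ʒ] before /d͡ʒ/; /β/ → [ʐ] before /ʈ/; /β/ → [ʐ] before /ɖ/; /β/ → [ʐ] before /ɳ/. In each pair only place changes, matching the following consonant, while manner and voice stay constant.
No alternation appears in [ɴɔβɸu]: there the adjacent consonants already agree in place (/β/ and /ɸ/ are both bilabial), so this form is consistent with the same rule.
/β/ is a voiced bilabial fricative. The following trigger /t/ is alveolar, so /β/ must become alveolar as well.
A voiced alveolar fricative is [z], so the surface segment is [z].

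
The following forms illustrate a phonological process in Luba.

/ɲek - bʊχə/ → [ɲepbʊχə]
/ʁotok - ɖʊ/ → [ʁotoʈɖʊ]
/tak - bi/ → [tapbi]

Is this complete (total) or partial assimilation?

The segment that alternates is /k/, which surfaces as [p] when adjacent to /b/.
The change velar → bilabial matches the place of the following /b/, identifying this as place assimilation.
Manner and voice are unchanged, so the assimilation is partial, not total.
Checking the remaining alternation: /k/ → [ʈ] before /ɖ/ (velar → retroflex, matching retroflex) — only place changes, and always toward the following segment.

partial assimilation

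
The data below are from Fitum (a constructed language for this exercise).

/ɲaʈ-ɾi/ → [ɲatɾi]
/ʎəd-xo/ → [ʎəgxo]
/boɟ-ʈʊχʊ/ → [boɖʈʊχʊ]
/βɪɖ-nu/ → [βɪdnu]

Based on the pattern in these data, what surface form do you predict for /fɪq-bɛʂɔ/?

[fɪpbɛʂɔ]

The data show regressive place assimilation: /ʈ/ → [t] before /ɾ/; /d/ → [g] before /x/; /ɟ/ → [ɖ] before /ʈ/; /ɖ/ → [d] before /n/. In each pair only place changes, matching the following consonant, while manner and voice stay constant.
/q/ is a voiceless uvular stop. The following trigger /b/ is bilabial, so /q/ must become bilabial as well.
A voiceless bilabial stop is [p], so the surface segment is [p].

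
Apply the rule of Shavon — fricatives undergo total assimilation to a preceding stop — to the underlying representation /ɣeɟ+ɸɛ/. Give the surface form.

[ɣeɟɟɛ]

/ɸ/ is the segment targeted by the rule; it sits immediately after /ɟ/, so it assimilates completely and surfaces as [ɟ].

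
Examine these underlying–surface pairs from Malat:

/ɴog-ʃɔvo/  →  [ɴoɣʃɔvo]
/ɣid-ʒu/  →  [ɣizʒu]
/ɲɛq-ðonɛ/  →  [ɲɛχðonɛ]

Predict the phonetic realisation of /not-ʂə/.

The data show regressive manner assimilation: /g/ → [ɣ] before /ʃ/; /d/ → [z] before /ʒ/; /q/ → [χ] before /ð/. In each pair only manner changes, matching the following consonant, while place and voice stay constant.
The rule targets /t/ (voiceless alveolar stop), which sits before the trigger /ʂ/ (fricative).
Changing only its manner to fricative gives [s] — the voiceless alveolar fricative.

[nosʂə]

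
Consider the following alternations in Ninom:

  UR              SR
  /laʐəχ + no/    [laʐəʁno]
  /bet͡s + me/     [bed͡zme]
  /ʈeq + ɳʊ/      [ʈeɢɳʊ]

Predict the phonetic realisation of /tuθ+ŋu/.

The data show regressive voicing assimilation: /χ/ → [ʁ] before /n/; /t͡s/ → [d͡z] before /m/; /q/ → [ɢ] before /ɳ/. In each pair only voicing changes, matching the following consonant, while place and manner stay constant.
/θ/ is a voiceless dental fricative. The following trigger /ŋ/ is voiced, so /θ/ must become voiced as well.
Changing only its voicing to voiced gives [ð] — the voiced dental fricative.

[tuðŋu]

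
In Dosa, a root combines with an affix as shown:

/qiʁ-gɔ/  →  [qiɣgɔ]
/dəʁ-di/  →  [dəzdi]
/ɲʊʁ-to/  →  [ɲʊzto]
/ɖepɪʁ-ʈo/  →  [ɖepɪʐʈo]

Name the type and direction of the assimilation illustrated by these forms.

regressive place assimilation

Comparing underlying and surface forms, /ʁ/ → [ɣ] is the alternation; the neighbouring /g/ is constant.
/ʁ/ is uvular while /g/ is velar; the output [ɣ] is velar, matching the trigger — so the feature that spreads is place.
Manner and voice are unchanged, so the assimilation is partial, not total.
The other alternating forms pattern the same way: /ʁ/ → [z] before /d/ (uvular → alveolar, matching alveolar); /ʁ/ → [z] before /t/ (uvular → alveolar, matching alveolar); /ʁ/ → [ʐ] before /ʈ/ (uvular → retroflex, matching retroflex) — only place changes, and always toward the following segment.
Since the segment that changes precedes the conditioning segment, the assimilation is regressive.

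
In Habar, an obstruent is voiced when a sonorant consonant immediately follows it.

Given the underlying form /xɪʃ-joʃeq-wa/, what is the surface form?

[xɪʒjoʃeɢwa]

/ʃ/ is a voiceless postalveolar fricative. The following trigger /j/ is voiced, so /ʃ/ must become voiced as well.
Changing only its voicing to voiced gives [ʒ] — the voiced postalveolar fricative.
The same rule applies at the second boundary: /q/ → [ɢ] next to /w/.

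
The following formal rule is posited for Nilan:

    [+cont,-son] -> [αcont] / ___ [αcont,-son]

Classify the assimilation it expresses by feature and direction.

regressive manner assimilation

The rule copies [cont] (continuancy) from the environment onto the target fricatives; since [±cont] encodes the stop/fricative manner contrast, the assimilating dimension is manner.
The conditioning segment sits to the right of the focus bar, meaning the trigger follows the segment that changes — regressive assimilation.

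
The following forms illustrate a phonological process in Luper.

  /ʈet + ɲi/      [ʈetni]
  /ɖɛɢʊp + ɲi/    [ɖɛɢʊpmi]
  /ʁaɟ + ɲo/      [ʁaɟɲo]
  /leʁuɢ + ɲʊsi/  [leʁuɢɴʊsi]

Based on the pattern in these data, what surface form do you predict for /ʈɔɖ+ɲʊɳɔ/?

[ʈɔɖɳʊɳɔ]

The data show progressive place assimilation: /ɲ/ → [n] after /t/; /ɲ/ → [m] after /p/; /ɲ/ → [ɴ] after /ɢ/. In each pair only place changes, matching the preceding consonant, while manner and voice stay constant.
No alternation appears in [ʁaɟɲo]: there the adjacent consonants already agree in place (/ɲ/ and /ɟ/ are both palatal), so this form is consistent with the same rule.
/ɲ/ is a voiced palatal nasal. The preceding trigger /ɖ/ is retroflex, so /ɲ/ must become retroflex as well.
Changing only its place to retroflex gives [ɳ] — the voiced retroflex nasal.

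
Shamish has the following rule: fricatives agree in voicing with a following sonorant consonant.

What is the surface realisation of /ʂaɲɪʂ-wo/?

[ʂaɲɪʐwo]

The rule targets /ʂ/ (voiceless retroflex fricative), which sits before the trigger /w/ (voiced).
Changing only its voicing to voiced gives [ʐ] — the voiced retroflex fricative.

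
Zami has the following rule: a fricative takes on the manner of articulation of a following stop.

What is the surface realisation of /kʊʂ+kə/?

/ʂ/ is a voiceless retroflex fricative. The following trigger /k/ is a stop, so /ʂ/ must become a stop as well.
Changing only its manner to stop gives [ʈ] — the voiceless retroflex stop.

[kʊʈkə]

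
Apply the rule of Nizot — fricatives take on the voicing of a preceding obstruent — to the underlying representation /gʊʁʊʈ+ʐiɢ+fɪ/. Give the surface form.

The rule targets /ʐ/ (voiced retroflex fricative), which sits after the trigger /ʈ/ (voiceless).
The voiceless retroflex fricative is [ʂ], so /ʐ/ → [ʂ].
At the second juncture, /f/ likewise becomes [v] adjacent to /ɢ/.

[gʊʁʊʈʂiɢvɪ]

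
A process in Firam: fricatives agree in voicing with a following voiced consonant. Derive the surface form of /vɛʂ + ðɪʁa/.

/ʂ/ is a voiceless retroflex fricative. The following trigger /ð/ is voiced, so /ʂ/ must become voiced as well.
Changing only its voicing to voiced gives [ʐ] — the voiced retroflex fricative.

[vɛʐðɪʁa]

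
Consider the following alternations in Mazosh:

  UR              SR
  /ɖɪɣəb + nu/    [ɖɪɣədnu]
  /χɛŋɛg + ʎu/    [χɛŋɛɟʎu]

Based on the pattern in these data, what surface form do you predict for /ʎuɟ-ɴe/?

The data show regressive place assimilation: /b/ → [d] before /n/; /g/ → [ɟ] before /ʎ/. In each pair only place changes, matching the following consonant, while manner and voice stay constant.
The rule targets /ɟ/ (voiced palatal stop), which sits before the trigger /ɴ/ (uvular).
Changing only its place to uvular gives [ɢ] — the voiced uvular stop.

[ʎuɢɴe]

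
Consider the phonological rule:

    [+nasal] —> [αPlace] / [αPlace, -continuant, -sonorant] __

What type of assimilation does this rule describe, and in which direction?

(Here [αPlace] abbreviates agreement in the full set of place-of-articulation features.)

progressive place assimilation

The shared variable α links the value of the place features (abbreviated [Place]) on the target to the same value on the neighbouring segment, so place is the feature that assimilates.
Since the environment is written before the underscore, the trigger precedes the target; the direction is progressive.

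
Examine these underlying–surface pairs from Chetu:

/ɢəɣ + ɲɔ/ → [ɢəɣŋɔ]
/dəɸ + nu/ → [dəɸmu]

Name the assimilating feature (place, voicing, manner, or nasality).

place

The segment that alternates is /ɲ/, which surfaces as [ŋ] when adjacent to /ɣ/.
The change palatal → velar matches the place of the preceding /ɣ/, identifying this as place assimilation.
The other alternating form patterns the same way: /n/ → [m] after /ɸ/ (alveolar → bilabial, matching bilabial) — only place changes, and always toward the preceding segment.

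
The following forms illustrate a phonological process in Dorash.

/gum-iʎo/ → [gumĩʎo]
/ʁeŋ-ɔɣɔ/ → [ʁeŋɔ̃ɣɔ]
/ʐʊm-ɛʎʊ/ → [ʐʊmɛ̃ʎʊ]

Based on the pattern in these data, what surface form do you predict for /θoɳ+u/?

The data show progressive nasality assimilation (vowel nasalisation): /i/ → [ĩ] after /m/; /ɔ/ → [ɔ̃] after /ŋ/; /ɛ/ → [ɛ̃] after /m/ — a vowel is nasalised by an immediately preceding nasal consonant.
The vowel /u/ is adjacent to the preceding nasal /ɳ/, so it acquires [+nasal] and surfaces as [ũ].

[θoɳũ]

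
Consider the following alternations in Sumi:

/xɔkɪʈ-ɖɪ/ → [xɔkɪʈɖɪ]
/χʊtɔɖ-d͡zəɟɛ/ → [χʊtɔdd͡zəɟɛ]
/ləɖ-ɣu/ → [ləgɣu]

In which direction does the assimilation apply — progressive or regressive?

regressive

Comparing underlying and surface forms, /ɖ/ → [d] is the alternation; the neighbouring /d͡z/ is constant.
/ɖ/ is retroflex while /d͡z/ is alveolar; the output [d] is alveolar, matching the trigger — so the feature that spreads is place.
The same holds elsewhere in the data: /ɖ/ → [g] before /ɣ/ (retroflex → velar, matching velar) — only place changes, and always toward the following segment.
Nothing changes in [xɔkɪʈɖɪ]: there the adjacent consonants already agree in place (/ʈ/ and /ɖ/ are both retroflex), so this form is consistent with the same rule.
The trigger is the following segment, so the direction is regressive (anticipatory).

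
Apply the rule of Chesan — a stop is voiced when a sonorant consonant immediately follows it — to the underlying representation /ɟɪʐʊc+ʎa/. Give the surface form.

[ɟɪʐʊɟʎa]

The rule targets /c/ (voiceless palatal stop), which sits before the trigger /ʎ/ (voiced).
The voiced palatal stop is [ɟ], so /c/ → [ɟ].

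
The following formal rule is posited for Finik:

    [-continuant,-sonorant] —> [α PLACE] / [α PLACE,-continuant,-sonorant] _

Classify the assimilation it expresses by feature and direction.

progressive place assimilation

The shared variable α links the value of the place features (abbreviated [PLACE]) on the target to the same value on the neighbouring segment, so place is the feature that assimilates.
The conditioning segment sits to the left of the focus bar, meaning the trigger precedes the segment that changes — progressive assimilation.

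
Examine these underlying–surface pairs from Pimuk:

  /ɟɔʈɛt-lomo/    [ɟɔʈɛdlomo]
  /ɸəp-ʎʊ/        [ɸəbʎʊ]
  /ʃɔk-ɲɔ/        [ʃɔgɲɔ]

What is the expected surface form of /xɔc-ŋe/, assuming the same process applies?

[xɔɟŋe]

The data show regressive voicing assimilation: /t/ → [d] before /l/; /p/ → [b] before /ʎ/; /k/ → [g] before /ɲ/. In each pair only voicing changes, matching the following consonant, while place and manner stay constant.
/c/ is a voiceless palatal stop. The following trigger /ŋ/ is voiced, so /c/ must become voiced as well.
Changing only its voicing to voiced gives [ɟ] — the voiced palatal stop.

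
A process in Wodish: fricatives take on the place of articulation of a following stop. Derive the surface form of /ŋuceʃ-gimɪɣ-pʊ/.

[ŋucexgimɪβpʊ]

The rule targets /ʃ/ (voiceless postalveolar fricative), which sits before the trigger /g/ (velar).
A voiceless velar fricative is [x], so the surface segment is [x].
The same rule applies at the second boundary: /ɣ/ → [β] next to /p/.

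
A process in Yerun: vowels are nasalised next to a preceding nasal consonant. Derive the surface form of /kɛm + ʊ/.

/ʊ/ sits next to the nasal /m/ and is therefore nasalised to [ʊ̃].

[kɛmʊ̃]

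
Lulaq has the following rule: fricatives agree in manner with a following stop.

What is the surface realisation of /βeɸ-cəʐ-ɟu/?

/ɸ/ is a voiceless bilabial fricative. The following trigger /c/ is a stop, so /ɸ/ must become a stop as well.
A voiceless bilabial stop is [p], so the surface segment is [p].
At the second juncture, /ʐ/ likewise becomes [ɖ] adjacent to /ɟ/.

[βepcəɖɟu]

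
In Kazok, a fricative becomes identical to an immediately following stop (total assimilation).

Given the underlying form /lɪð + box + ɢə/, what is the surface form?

[lɪbboɢɢə]

/ð/ is the segment targeted by the rule; it sits immediately before /b/, so it assimilates completely and surfaces as [b].
At the second juncture, /x/ likewise becomes [ɢ] adjacent to /ɢ/.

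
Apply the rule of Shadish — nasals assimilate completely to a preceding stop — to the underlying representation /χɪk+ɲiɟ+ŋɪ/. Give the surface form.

[χɪkkiɟɟɪ]

/ɲ/ is the segment targeted by the rule; it sits immediately after /k/, so it assimilates completely and surfaces as [k].
At the second juncture, /ŋ/ likewise becomes [ɟ] adjacent to /ɟ/.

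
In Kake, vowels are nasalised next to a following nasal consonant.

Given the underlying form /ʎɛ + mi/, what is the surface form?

[ʎɛ̃mi]

The vowel /ɛ/ is adjacent to the following nasal /m/, so it acquires [+nasal] and surfaces as [ɛ̃].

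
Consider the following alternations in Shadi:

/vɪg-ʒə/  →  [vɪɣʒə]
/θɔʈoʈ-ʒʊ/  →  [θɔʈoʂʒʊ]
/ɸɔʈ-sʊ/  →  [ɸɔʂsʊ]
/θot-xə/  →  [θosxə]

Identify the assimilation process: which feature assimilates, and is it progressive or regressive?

regressive manner assimilation

Comparing underlying and surface forms, /g/ → [ɣ] is the alternation; the neighbouring /ʒ/ is constant.
The change stop → fricative matches the manner of the following /ʒ/, identifying this as manner assimilation.
Place and voice are unchanged, so the assimilation is partial, not total.
The other alternating forms pattern the same way: /ʈ/ → [ʂ] before /ʒ/ (stop → fricative, matching a fricative); /ʈ/ → [ʂ] before /s/ (stop → fricative, matching a fricative); /t/ → [s] before /x/ (stop → fricative, matching a fricative) — only manner changes, and always toward the following segment.
Since the segment that changes precedes the conditioning segment, the assimilation is regressive.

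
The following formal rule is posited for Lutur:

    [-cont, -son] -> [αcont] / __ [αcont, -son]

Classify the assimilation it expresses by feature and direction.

regressive manner assimilation

The rule copies [cont] (continuancy) from the environment onto the target stops; since [±cont] encodes the stop/fricative manner contrast, the assimilating dimension is manner.
The conditioning segment sits to the right of the focus bar, meaning the trigger follows the segment that changes — regressive assimilation.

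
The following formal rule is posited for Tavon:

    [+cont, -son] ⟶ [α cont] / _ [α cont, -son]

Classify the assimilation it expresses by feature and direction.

The shared variable α links the value of [cont] on the target to that of the neighbouring obstruent. [cont] distinguishes stops from fricatives — a manner-of-articulation feature — so this is manner assimilation.
The conditioning segment sits to the right of the focus bar, meaning the trigger follows the segment that changes — regressive assimilation.

regressive manner assimilation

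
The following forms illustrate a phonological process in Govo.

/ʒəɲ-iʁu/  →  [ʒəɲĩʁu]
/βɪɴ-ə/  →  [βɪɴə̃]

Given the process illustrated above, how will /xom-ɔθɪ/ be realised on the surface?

[xomɔ̃θɪ]

The data show progressive nasality assimilation (vowel nasalisation): /i/ → [ĩ] after /ɲ/; /ə/ → [ə̃] after /ɴ/ — a vowel is nasalised by an immediately preceding nasal consonant.
The vowel /ɔ/ is adjacent to the preceding nasal /m/, so it acquires [+nasal] and surfaces as [ɔ̃].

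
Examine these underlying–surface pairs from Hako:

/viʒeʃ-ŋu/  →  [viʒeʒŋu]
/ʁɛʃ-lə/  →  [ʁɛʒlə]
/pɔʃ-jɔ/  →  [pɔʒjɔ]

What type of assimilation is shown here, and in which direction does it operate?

Underlying /ʃ/ is realised as [ʒ] next to /ŋ/; /ŋ/ itself does not change.
The change voiceless → voiced matches the voicing of the following /ŋ/, identifying this as voicing assimilation.
Place and manner are unchanged, so the assimilation is partial, not total.
The other alternating forms pattern the same way: /ʃ/ → [ʒ] before /l/ (voiceless → voiced, matching voiced); /ʃ/ → [ʒ] before /j/ (voiceless → voiced, matching voiced) — only voicing changes, and always toward the following segment.
Since the segment that changes precedes the conditioning segment, the assimilation is regressive.

regressive voicing assimilation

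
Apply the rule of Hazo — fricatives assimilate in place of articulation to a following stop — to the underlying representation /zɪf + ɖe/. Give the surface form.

The rule targets /f/ (voiceless labiodental fricative), which sits before the trigger /ɖ/ (retroflex).
A voiceless retroflex fricative is [ʂ], so the surface segment is [ʂ].

[zɪʂɖe]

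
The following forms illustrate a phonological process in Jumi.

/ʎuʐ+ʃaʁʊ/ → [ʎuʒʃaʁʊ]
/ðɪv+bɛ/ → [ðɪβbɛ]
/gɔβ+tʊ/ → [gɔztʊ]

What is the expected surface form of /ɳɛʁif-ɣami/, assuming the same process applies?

The data show regressive place assimilation: /ʐ/ → [ʒ] before /ʃ/; /v/ → [β] before /b/; /β/ → [z] before /t/. In each pair only place changes, matching the following consonant, while manner and voice stay constant.
The rule targets /f/ (voiceless labiodental fricative), which sits before the trigger /ɣ/ (velar).
Changing only its place to velar gives [x] — the voiceless velar fricative.

[ɳɛʁixɣami]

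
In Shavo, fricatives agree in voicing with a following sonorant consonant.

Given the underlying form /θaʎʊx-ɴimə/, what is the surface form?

[θaʎʊɣɴimə]

The rule targets /x/ (voiceless velar fricative), which sits before the trigger /ɴ/ (voiced).
A voiced velar fricative is [ɣ], so the surface segment is [ɣ].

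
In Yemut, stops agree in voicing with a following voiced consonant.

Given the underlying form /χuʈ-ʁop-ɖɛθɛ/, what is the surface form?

/ʈ/ is a voiceless retroflex stop. The following trigger /ʁ/ is voiced, so /ʈ/ must become voiced as well.
Changing only its voicing to voiced gives [ɖ] — the voiced retroflex stop.
At the second juncture, /p/ likewise becomes [b] adjacent to /ɖ/.

[χuɖʁobɖɛθɛ]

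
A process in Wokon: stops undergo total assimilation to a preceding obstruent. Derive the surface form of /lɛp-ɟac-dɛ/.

/ɟ/ is the segment targeted by the rule; it sits immediately after /p/, so it assimilates completely and surfaces as [p].
At the second juncture, /d/ likewise becomes [c] adjacent to /c/.

[lɛppaccɛ]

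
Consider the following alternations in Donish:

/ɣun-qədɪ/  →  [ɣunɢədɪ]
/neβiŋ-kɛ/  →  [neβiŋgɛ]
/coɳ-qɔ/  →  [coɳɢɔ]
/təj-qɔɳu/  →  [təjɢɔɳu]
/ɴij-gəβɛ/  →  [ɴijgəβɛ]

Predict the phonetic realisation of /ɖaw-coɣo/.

[ɖawɟoɣo]

The data show progressive voicing assimilation: /q/ → [ɢ] after /n/; /k/ → [g] after /ŋ/; /q/ → [ɢ] after /ɳ/; /q/ → [ɢ] after /j/. In each pair only voicing changes, matching the preceding consonant, while place and manner stay constant.
No alternation appears in [ɴijgəβɛ]: there the adjacent consonants already agree in voicing (/g/ and /j/ are both voiced), so this form is consistent with the same rule.
The rule targets /c/ (voiceless palatal stop), which sits after the trigger /w/ (voiced).
The voiced palatal stop is [ɟ], so /c/ → [ɟ].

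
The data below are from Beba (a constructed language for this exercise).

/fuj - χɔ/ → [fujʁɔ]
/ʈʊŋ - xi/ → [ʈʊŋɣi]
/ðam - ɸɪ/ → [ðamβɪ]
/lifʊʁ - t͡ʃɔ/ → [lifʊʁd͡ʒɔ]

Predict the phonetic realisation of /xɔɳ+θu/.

The data show progressive voicing assimilation: /χ/ → [ʁ] after /j/; /x/ → [ɣ] after /ŋ/; /ɸ/ → [β] after /m/; /t͡ʃ/ → [d͡ʒ] after /ʁ/. In each pair only voicing changes, matching the preceding consonant, while place and manner stay constant.
/θ/ is a voiceless dental fricative. The preceding trigger /ɳ/ is voiced, so /θ/ must become voiced as well.
Changing only its voicing to voiced gives [ð] — the voiced dental fricative.

[xɔɳðu]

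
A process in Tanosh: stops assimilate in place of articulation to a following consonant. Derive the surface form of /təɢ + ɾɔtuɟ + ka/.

The rule targets /ɢ/ (voiced uvular stop), which sits before the trigger /ɾ/ (alveolar).
Changing only its place to alveolar gives [d] — the voiced alveolar stop.
At the second juncture, /ɟ/ likewise becomes [g] adjacent to /k/.

[tədɾɔtugka]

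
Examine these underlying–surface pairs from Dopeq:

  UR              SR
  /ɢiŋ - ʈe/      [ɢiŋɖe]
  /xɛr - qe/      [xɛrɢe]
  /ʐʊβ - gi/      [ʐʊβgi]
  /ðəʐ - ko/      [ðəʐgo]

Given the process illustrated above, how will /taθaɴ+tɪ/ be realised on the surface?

The data show progressive voicing assimilation: /ʈ/ → [ɖ] after /ŋ/; /q/ → [ɢ] after /r/; /k/ → [g] after /ʐ/. In each pair only voicing changes, matching the preceding consonant, while place and manner stay constant.
No alternation appears in [ʐʊβgi]: there the adjacent consonants already agree in voicing (/g/ and /β/ are both voiced), so this form is consistent with the same rule.
The rule targets /t/ (voiceless alveolar stop), which sits after the trigger /ɴ/ (voiced).
Changing only its voicing to voiced gives [d] — the voiced alveolar stop.

[taθaɴdɪ]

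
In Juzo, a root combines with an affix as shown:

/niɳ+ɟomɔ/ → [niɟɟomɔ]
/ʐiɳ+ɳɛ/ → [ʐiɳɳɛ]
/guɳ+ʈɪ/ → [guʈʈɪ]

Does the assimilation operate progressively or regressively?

Underlying /ɳ/ is realised as [ɟ] next to /ɟ/; /ɟ/ itself does not change.
The output [ɟ] is identical to the trigger /ɟ/ — every feature (place, manner, voicing) has been copied — so this is total assimilation.
The remaining alternation confirms this: /ɳ/ → [ʈ] before /ʈ/ — in each case the output is a copy of the following consonant.
In [ʐiɳɳɛ] the two consonants at the boundary are already identical (/ɳ/ + /ɳ/), so the rule applies vacuously and nothing changes.
The trigger is the following segment, so the direction is regressive (anticipatory).

regressive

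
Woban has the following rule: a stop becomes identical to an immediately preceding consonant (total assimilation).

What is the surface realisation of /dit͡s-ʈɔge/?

/ʈ/ is the segment targeted by the rule; it sits immediately after /t͡s/, so it assimilates completely and surfaces as [t͡s].

[dit͡st͡sɔge]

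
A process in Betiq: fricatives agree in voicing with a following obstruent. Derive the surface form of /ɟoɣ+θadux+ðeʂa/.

[ɟoxθaduɣðeʂa]

The rule targets /ɣ/ (voiced velar fricative), which sits before the trigger /θ/ (voiceless).
Changing only its voicing to voiceless gives [x] — the voiceless velar fricative.
At the second juncture, /x/ likewise becomes [ɣ] adjacent to /ð/.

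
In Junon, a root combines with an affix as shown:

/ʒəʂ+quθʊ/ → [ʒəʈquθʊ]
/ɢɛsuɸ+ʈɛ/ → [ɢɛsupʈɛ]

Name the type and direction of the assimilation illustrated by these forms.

regressive manner assimilation

Comparing underlying and surface forms, /ʂ/ → [ʈ] is the alternation; the neighbouring /q/ is constant.
/ʂ/ is a fricative while /q/ is a stop; the output [ʈ] is a stop, matching the trigger — so the feature that spreads is manner.
Place and voice are unchanged, so the assimilation is partial, not total.
The other alternating form patterns the same way: /ɸ/ → [p] before /ʈ/ (fricative → stop, matching a stop) — only manner changes, and always toward the following segment.
The trigger is the following segment, so the direction is regressive (anticipatory).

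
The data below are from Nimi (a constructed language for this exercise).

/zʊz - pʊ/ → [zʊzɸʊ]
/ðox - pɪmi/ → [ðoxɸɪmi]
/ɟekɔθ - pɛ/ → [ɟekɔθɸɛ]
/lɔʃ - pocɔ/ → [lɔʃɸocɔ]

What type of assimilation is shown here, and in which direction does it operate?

Underlying /p/ is realised as [ɸ] next to /z/; /z/ itself does not change.
/p/ is a stop while /z/ is a fricative; the output [ɸ] is a fricative, matching the trigger — so the feature that spreads is manner.
Place and voice are unchanged, so the assimilation is partial, not total.
The other alternating forms pattern the same way: /p/ → [ɸ] after /x/ (stop → fricative, matching a fricative); /p/ → [ɸ] after /θ/ (stop → fricative, matching a fricative); /p/ → [ɸ] after /ʃ/ (stop → fricative, matching a fricative) — only manner changes, and always toward the preceding segment.
Since the segment that changes follows the conditioning segment, the assimilation is progressive.

progressive manner assimilation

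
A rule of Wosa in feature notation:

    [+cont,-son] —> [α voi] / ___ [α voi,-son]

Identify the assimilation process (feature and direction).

The shared variable α links the value of [voi] on the target to the same value on the neighbouring segment, so voicing is the feature that assimilates.
The conditioning segment sits to the right of the focus bar, meaning the trigger follows the segment that changes — regressive assimilation.

regressive voicing assimilation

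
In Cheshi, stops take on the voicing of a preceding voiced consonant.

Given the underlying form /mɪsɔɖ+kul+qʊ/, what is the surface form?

[mɪsɔɖgulɢʊ]

/k/ is a voiceless velar stop. The preceding trigger /ɖ/ is voiced, so /k/ must become voiced as well.
Changing only its voicing to voiced gives [g] — the voiced velar stop.
At the second juncture, /q/ likewise becomes [ɢ] adjacent to /l/.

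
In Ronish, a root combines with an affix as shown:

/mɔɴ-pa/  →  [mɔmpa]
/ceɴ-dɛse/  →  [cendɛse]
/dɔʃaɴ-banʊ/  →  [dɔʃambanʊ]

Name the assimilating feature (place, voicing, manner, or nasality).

Underlying /ɴ/ is realised as [m] next to /p/; /p/ itself does not change.
The change uvular → bilabial matches the place of the following /p/, identifying this as place assimilation.
Checking the remaining alternations: /ɴ/ → [n] before /d/ (uvular → alveolar, matching alveolar); /ɴ/ → [m] before /b/ (uvular → bilabial, matching bilabial) — only place changes, and always toward the following segment.

place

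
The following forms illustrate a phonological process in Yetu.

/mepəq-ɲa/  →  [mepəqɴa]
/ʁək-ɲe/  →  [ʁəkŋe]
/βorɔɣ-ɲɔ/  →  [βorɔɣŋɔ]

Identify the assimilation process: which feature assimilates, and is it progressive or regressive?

progressive place assimilation

Underlying /ɲ/ is realised as [ɴ] next to /q/; /q/ itself does not change.
/ɲ/ is palatal while /q/ is uvular; the output [ɴ] is uvular, matching the trigger — so the feature that spreads is place.
Manner and voice are unchanged, so the assimilation is partial, not total.
The same holds elsewhere in the data: /ɲ/ → [ŋ] after /k/ (palatal → velar, matching velar); /ɲ/ → [ŋ] after /ɣ/ (palatal → velar, matching velar) — only place changes, and always toward the preceding segment.
The trigger is the preceding segment, so the direction is progressive (perseverative).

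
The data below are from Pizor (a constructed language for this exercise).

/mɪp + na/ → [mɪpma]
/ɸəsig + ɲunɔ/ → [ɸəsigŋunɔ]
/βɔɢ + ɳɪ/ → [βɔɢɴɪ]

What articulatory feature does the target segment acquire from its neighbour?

place

The segment that alternates is /n/, which surfaces as [m] when adjacent to /p/.
The change alveolar → bilabial matches the place of the preceding /p/, identifying this as place assimilation.
The same holds elsewhere in the data: /ɲ/ → [ŋ] after /g/ (palatal → velar, matching velar); /ɳ/ → [ɴ] after /ɢ/ (retroflex → uvular, matching uvular) — only place changes, and always toward the preceding segment.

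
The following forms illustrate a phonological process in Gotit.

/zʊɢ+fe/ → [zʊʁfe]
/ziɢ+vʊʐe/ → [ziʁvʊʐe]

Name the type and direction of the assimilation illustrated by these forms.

The segment that alternates is /ɢ/, which surfaces as [ʁ] when adjacent to /f/.
The change stop → fricative matches the manner of the following /f/, identifying this as manner assimilation.
Place and voice are unchanged, so the assimilation is partial, not total.
The same holds elsewhere in the data: /ɢ/ → [ʁ] before /v/ (stop → fricative, matching a fricative) — only manner changes, and always toward the following segment.
The trigger is the following segment, so the direction is regressive (anticipatory).

regressive manner assimilation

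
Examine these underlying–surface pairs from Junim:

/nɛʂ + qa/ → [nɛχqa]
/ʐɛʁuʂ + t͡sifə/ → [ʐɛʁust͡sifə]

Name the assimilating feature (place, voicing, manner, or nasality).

place

Comparing underlying and surface forms, /ʂ/ → [χ] is the alternation; the neighbouring /q/ is constant.
/ʂ/ is retroflex while /q/ is uvular; the output [χ] is uvular, matching the trigger — so the feature that spreads is place.
The same holds elsewhere in the data: /ʂ/ → [s] before /t͡s/ (retroflex → alveolar, matching alveolar) — only place changes, and always toward the following segment.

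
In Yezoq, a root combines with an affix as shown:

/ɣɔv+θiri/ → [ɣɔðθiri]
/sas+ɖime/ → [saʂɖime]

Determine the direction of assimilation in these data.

Comparing underlying and surface forms, /v/ → [ð] is the alternation; the neighbouring /θ/ is constant.
The change labiodental → dental matches the place of the following /θ/, identifying this as place assimilation.
Checking the remaining alternation: /s/ → [ʂ] before /ɖ/ (alveolar → retroflex, matching retroflex) — only place changes, and always toward the following segment.
Since the segment that changes precedes the conditioning segment, the assimilation is regressive.

regressive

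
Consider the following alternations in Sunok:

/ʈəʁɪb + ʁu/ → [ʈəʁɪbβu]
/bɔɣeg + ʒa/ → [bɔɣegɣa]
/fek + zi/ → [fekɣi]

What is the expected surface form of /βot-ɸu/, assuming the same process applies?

[βotsu]

The data show progressive place assimilation: /ʁ/ → [β] after /b/; /ʒ/ → [ɣ] after /g/; /z/ → [ɣ] after /k/. In each pair only place changes, matching the preceding consonant, while manner and voice stay constant.
The rule targets /ɸ/ (voiceless bilabial fricative), which sits after the trigger /t/ (alveolar).
A voiceless alveolar fricative is [s], so the surface segment is [s].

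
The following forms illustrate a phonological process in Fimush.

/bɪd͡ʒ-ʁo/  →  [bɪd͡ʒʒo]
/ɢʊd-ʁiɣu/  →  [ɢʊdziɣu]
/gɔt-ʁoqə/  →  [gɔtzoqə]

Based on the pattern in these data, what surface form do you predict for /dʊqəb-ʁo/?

The data show progressive place assimilation: /ʁ/ → [ʒ] after /d͡ʒ/; /ʁ/ → [z] after /d/; /ʁ/ → [z] after /t/. In each pair only place changes, matching the preceding consonant, while manner and voice stay constant.
/ʁ/ is a voiced uvular fricative. The preceding trigger /b/ is bilabial, so /ʁ/ must become bilabial as well.
A voiced bilabial fricative is [β], so the surface segment is [β].

[dʊqəbβo]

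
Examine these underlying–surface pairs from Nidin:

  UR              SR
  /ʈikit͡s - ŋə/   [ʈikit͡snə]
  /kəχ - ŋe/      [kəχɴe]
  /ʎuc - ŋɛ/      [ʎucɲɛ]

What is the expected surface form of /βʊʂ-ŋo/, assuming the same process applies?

The data show progressive place assimilation: /ŋ/ → [n] after /t͡s/; /ŋ/ → [ɴ] after /χ/; /ŋ/ → [ɲ] after /c/. In each pair only place changes, matching the preceding consonant, while manner and voice stay constant.
The rule targets /ŋ/ (voiced velar nasal), which sits after the trigger /ʂ/ (retroflex).
The voiced retroflex nasal is [ɳ], so /ŋ/ → [ɳ].

[βʊʂɳo]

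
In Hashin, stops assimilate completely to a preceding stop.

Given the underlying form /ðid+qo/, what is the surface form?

[ðiddo]

/q/ is the segment targeted by the rule; it sits immediately after /d/, so it assimilates completely and surfaces as [d].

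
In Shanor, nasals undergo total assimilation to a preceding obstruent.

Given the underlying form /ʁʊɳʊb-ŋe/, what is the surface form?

/ŋ/ is the segment targeted by the rule; it sits immediately after /b/, so it assimilates completely and surfaces as [b].

[ʁʊɳʊbbe]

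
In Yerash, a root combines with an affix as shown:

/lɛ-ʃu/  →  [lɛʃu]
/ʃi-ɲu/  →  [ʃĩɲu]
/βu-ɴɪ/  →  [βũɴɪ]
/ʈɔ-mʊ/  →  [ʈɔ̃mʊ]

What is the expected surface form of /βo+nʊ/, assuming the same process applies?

The data show regressive nasality assimilation (vowel nasalisation): /i/ → [ĩ] before /ɲ/; /u/ → [ũ] before /ɴ/; /ɔ/ → [ɔ̃] before /m/ — a vowel is nasalised by an immediately following nasal consonant.
No change occurs in [lɛʃu] because the vowel at the boundary is adjacent to an oral consonant, not a nasal (/ɛ/ next to /ʃ/).
/o/ sits next to the nasal /n/ and is therefore nasalised to [õ].

[βõnʊ]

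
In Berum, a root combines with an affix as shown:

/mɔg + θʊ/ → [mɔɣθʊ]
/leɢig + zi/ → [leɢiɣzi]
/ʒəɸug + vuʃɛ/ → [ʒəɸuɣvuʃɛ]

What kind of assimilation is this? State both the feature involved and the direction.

regressive manner assimilation

Underlying /g/ is realised as [ɣ] next to /θ/; /θ/ itself does not change.
/g/ is a stop while /θ/ is a fricative; the output [ɣ] is a fricative, matching the trigger — so the feature that spreads is manner.
Place and voice are unchanged, so the assimilation is partial, not total.
The other alternating forms pattern the same way: /g/ → [ɣ] before /z/ (stop → fricative, matching a fricative); /g/ → [ɣ] before /v/ (stop → fricative, matching a fricative) — only manner changes, and always toward the following segment.
Since the segment that changes precedes the conditioning segment, the assimilation is regressive.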